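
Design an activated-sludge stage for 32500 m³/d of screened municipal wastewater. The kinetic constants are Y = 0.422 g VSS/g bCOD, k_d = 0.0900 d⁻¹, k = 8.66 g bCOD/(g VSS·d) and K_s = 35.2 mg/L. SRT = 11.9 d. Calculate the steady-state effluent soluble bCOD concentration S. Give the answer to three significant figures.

S ≈ 1.76 mg/L

From the Monod/SRT balance for a CMAS, S = K_s·(1+k_d θ_c)/[θ_c·(Y k − k_d) − 1] = 35.2 × (1 + 0.0900 × 11.9) / [11.9 × (0.422 × 8.66 − 0.0900) − 1] = 72.90 / 41.42 = 1.760 mg/L.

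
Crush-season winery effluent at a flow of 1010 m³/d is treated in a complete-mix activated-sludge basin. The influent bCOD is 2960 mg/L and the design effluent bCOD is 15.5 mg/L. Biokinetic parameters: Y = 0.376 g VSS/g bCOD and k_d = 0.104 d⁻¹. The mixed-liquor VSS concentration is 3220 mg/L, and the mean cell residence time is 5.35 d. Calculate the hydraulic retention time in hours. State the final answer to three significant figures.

From the SRT design equation V = Y Q (S₀−S) θ_c / [X (1 + k_d θ_c)] = 0.376 × 1010 × (2960 − 15.5) × 5.35 / [3220 × (1 + 0.104 × 5.35)] = 5.98×10^6 / 5012 = 1194 m³.
τ = V/Q = 1194/1010 = 1.182 d, or 28.37 h.

τ ≈ 28.4 h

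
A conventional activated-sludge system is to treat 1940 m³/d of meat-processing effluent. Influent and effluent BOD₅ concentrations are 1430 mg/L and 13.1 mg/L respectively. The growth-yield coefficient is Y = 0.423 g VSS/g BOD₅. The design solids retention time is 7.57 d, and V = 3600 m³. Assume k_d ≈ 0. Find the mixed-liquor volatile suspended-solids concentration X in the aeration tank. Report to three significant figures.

X ≈ 2440 mg/L

X = Y·Q·ΔS·θ_c / V = 0.423 × 1940 × (1430 − 13.1) × 7.57 / 3600 = 2445 mg/L.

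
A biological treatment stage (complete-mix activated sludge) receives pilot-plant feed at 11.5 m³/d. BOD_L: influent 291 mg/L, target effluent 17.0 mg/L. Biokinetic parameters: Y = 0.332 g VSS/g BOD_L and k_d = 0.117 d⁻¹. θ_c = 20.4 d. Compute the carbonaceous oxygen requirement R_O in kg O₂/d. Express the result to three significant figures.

R_O ≈ 2.71 kg O₂/d

Y_obs = Y / (1 + k_d θ_c) = 0.332 / (1 + 0.117 × 20.4) = 0.332 / 3.387 = 0.09803.
Substrate removed = Q·(S₀ − S) = 11.5 m³/d × (291 − 17.0) g/m³ = 3.15×10^3 g/d = 3.151 kg/d.
P_X = Y_obs·Q·(S₀ − S) = 0.09803 × 3.151 = 0.3089 kg VSS/d.
R_O = Q·(S₀ − S) − 1.42·P_X = 3.151 − 1.42 × 0.3089 = 2.712 kg O₂/d.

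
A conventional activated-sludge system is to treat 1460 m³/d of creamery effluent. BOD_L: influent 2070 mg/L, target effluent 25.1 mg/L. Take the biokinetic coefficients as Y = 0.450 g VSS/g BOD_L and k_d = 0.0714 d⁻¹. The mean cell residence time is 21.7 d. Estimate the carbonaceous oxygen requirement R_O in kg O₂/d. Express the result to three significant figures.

R_O ≈ 2240 kg O₂/d

Y_obs = Y / (1 + k_d θ_c) = 0.450 / (1 + 0.0714 × 21.7) = 0.450 / 2.549 = 0.1765.
Q·(S₀ − S) = 1460 × (2070 − 25.1) × 10⁻³ = 2986 kg/d removed.
Net sludge production P_X = 0.1765 × 2986 = 527.0 kg VSS/d.
Carbonaceous O₂ demand = substrate oxidised − cell-mass equivalent = 2986 − 1.42 × 527.0 = 2237 kg O₂/d.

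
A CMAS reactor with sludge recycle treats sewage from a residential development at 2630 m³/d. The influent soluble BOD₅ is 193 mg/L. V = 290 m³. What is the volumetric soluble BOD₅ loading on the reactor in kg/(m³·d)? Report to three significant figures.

L_v ≈ 1.75 kg soluble BOD₅/(m³·d)

L_v = Q S₀ / V = 2630 × 193 × 10⁻³ / 290.0 = 1.750 kg/(m³·d).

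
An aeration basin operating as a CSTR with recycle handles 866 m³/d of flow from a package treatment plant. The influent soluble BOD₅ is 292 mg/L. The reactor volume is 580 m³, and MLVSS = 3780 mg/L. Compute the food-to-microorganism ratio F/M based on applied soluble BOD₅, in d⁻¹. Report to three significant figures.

F/M ≈ 0.115 d⁻¹

F/M = applied load / biomass = Q·S₀/(V·X) = 866 × 292 / (580.0 × 3780) = 0.1153 d⁻¹.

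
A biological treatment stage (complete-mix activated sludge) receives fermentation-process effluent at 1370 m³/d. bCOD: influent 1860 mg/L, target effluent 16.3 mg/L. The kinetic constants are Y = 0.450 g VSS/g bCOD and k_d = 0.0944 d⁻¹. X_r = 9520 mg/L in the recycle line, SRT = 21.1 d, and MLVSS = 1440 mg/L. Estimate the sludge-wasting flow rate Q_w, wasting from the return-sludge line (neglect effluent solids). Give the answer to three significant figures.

Q_w ≈ 39.9 m³/d

From the SRT design equation V = Y Q (S₀−S) θ_c / [X (1 + k_d θ_c)] = 0.450 × 1370 × (1860 − 16.3) × 21.1 / [1440 × (1 + 0.0944 × 21.1)] = 2.4×10^7 / 4308 = 5567 m³.
Q_w = (V·X)/(θ_c X_r) = 5567 × 1440 / (21.1 × 9520) = 39.91 m³/d.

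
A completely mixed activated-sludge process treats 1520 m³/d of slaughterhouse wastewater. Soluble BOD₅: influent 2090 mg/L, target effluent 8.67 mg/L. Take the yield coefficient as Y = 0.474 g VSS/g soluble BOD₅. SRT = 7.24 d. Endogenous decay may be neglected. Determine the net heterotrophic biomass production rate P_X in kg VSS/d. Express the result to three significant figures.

P_X ≈ 1500 kg VSS/d

Since k_d ≈ 0, Y_obs = Y = 0.474 g VSS/g soluble BOD₅.
Mass of soluble BOD₅ removed per day: Q(S₀ − S) = 1520 × 2081 g/m³ = 3164 kg/d.
Net biomass production P_X = Y_obs × Q·(S₀ − S) = 0.4740 × 3164 = 1500 kg VSS/d.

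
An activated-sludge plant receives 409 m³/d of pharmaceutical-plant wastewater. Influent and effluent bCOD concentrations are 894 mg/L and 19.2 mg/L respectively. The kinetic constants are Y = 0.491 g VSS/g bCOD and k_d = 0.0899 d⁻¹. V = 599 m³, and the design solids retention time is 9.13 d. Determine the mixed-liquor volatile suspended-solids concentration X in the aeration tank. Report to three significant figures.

From V·X·(1 + k_d·θ_c) = Y·Q·(S₀ − S)·θ_c: X = 0.491 × 409 × (894 − 19.2) × 9.13 / [599 × (1 + 0.0899 × 9.13)] = 1471 mg/L.

X ≈ 1470 mg/L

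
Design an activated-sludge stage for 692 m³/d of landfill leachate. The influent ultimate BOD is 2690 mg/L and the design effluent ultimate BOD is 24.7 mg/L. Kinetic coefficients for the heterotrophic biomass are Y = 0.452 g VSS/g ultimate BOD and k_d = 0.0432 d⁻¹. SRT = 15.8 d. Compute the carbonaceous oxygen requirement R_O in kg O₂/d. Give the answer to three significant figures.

R_O ≈ 1140 kg O₂/d

The observed yield is Y_obs = Y/(1 + k_d·θ_c) = 0.452 / (1 + 0.0432 × 15.8) = 0.452 / 1.683 = 0.2686 g VSS per g ultimate BOD removed.
Substrate removed = Q·(S₀ − S) = 692 m³/d × (2690 − 24.7) g/m³ = 1.84×10^6 g/d = 1844 kg/d.
P_X = Y_obs·Q·(S₀ − S) = 0.2686 × 1844 = 495.5 kg VSS/d.
Carbonaceous O₂ demand = substrate oxidised − cell-mass equivalent = 1844 − 1.42 × 495.5 = 1141 kg O₂/d.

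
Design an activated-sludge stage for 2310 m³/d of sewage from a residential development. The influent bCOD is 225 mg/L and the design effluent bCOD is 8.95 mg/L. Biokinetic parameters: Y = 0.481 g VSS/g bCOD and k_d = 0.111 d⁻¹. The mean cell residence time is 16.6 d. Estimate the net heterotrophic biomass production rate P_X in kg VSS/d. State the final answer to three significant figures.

The observed yield is Y_obs = Y/(1 + k_d·θ_c) = 0.481 / (1 + 0.111 × 16.6) = 0.481 / 2.843 = 0.1692 g VSS per g bCOD removed.
Q·(S₀ − S) = 2310 × (225 − 8.95) × 10⁻³ = 499.1 kg/d removed.
P_X = Y_obs · Q(S₀ − S) = 0.1692 × 499.1 = 84.45 kg VSS/d.

P_X ≈ 84.4 kg VSS/d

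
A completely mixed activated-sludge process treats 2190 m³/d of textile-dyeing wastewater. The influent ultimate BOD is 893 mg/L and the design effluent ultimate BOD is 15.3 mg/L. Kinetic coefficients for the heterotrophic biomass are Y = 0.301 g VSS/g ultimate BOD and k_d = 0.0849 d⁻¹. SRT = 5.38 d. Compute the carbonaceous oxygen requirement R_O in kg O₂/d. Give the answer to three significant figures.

R_O ≈ 1360 kg O₂/d

Correct the yield for decay: Y_obs = Y/(1 + k_d θ_c) = 0.301 / (1 + 0.0849 × 5.38) = 0.301 / 1.457 = 0.2066.
ΔS = 893 − 15.3 = 877.7 mg/L, so the substrate removal rate is 2190 × 877.7/1000 = 1922 kg ultimate BOD/d.
Net sludge production P_X = 0.2066 × 1922 = 397.2 kg VSS/d.
R_O = Q·ΔS − 1.42 P_X = 1922 − 564.0 = 1358 kg O₂/d.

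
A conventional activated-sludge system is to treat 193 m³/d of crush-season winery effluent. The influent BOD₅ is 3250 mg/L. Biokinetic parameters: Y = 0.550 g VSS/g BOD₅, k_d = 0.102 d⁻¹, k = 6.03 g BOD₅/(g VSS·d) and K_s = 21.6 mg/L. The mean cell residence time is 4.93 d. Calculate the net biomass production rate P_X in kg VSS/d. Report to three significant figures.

P_X ≈ 229 kg VSS/d

From the Monod/SRT balance for a CMAS, S = K_s·(1+k_d θ_c)/[θ_c·(Y k − k_d) − 1] = 21.6 × (1 + 0.102 × 4.93) / [4.93 × (0.550 × 6.03 − 0.102) − 1] = 32.46 / 14.85 = 2.186 mg/L.
Y_obs = Y / (1 + k_d θ_c) = 0.550 / (1 + 0.102 × 4.93) = 0.550 / 1.503 = 0.3660.
ΔS = 3250 − 2.19 = 3248 mg/L, so the substrate removal rate is 193 × 3248/1000 = 626.8 kg BOD₅/d.
So the net sludge growth is P_X = 0.3660 × 626.8 = 229.4 kg VSS/d.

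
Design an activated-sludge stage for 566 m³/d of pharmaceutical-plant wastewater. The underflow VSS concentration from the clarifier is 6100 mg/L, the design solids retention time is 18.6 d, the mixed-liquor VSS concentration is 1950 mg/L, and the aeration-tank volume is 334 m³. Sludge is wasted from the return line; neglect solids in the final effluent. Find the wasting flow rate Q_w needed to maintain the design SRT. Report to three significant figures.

Q_w = (V·X)/(θ_c X_r) = 334.0 × 1950 / (18.6 × 6100) = 5.740 m³/d.

Q_w ≈ 5.74 m³/d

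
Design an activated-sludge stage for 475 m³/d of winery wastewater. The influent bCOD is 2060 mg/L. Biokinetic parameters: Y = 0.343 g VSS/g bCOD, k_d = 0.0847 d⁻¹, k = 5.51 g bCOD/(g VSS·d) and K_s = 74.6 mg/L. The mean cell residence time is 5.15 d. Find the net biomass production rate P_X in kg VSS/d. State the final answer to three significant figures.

For a completely mixed reactor with recycle the Lawrence–McCarty relation gives S = K_s·(1 + k_d·θ_c) / [θ_c·(Y·k − k_d) − 1] = 74.6 × (1 + 0.0847 × 5.15) / [5.15 × (0.343 × 5.51 − 0.0847) − 1] = 107.1 / 8.297 = 12.91 mg/L.
Correct the yield for decay: Y_obs = Y/(1 + k_d θ_c) = 0.343 / (1 + 0.0847 × 5.15) = 0.343 / 1.436 = 0.2388.
Substrate removed = Q·(S₀ − S) = 475 m³/d × (2060 − 12.9) g/m³ = 9.72×10^5 g/d = 972.4 kg/d.
So the net sludge growth is P_X = 0.2388 × 972.4 = 232.2 kg VSS/d.

P_X ≈ 232 kg VSS/d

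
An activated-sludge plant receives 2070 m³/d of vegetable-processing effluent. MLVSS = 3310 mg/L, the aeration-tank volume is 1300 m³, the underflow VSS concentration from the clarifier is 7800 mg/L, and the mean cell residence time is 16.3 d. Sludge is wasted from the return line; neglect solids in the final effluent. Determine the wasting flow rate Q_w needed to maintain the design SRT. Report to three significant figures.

θ_c = V·X/(Q_w·X_r) when wasting from the recycle, so Q_w = V·X/(θ_c·X_r) = 1300 × 3310 / (16.3 × 7800) = 33.84 m³/d.

Q_w ≈ 33.8 m³/d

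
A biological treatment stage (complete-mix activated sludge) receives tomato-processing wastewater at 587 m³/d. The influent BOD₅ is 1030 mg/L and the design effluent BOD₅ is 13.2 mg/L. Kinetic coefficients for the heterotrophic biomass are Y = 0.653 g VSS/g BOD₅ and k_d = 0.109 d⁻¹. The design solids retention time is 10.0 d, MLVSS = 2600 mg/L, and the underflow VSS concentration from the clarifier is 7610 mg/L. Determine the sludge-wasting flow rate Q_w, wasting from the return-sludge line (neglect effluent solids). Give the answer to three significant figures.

Q_w ≈ 24.5 m³/d

Steady-state biomass mass balance: V·X·(1 + k_d·θ_c) = Y·Q·(S₀ − S)·θ_c, so V = 0.653 × 587 × (1030 − 13.2) × 10.0 / [2600 × (1 + 0.109 × 10.0)] = 3.9×10^6 / 5434 = 717.2 m³.
θ_c = V·X/(Q_w·X_r) when wasting from the recycle, so Q_w = V·X/(θ_c·X_r) = 717.2 × 2600 / (10.0 × 7610) = 24.51 m³/d.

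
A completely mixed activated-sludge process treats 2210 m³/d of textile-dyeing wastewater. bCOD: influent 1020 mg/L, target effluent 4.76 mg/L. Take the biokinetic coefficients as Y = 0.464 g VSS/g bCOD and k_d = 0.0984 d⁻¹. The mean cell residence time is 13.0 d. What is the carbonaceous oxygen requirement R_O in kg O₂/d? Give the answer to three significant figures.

R_O ≈ 1600 kg O₂/d

The observed yield is Y_obs = Y/(1 + k_d·θ_c) = 0.464 / (1 + 0.0984 × 13.0) = 0.464 / 2.279 = 0.2036 g VSS per g bCOD removed.
Mass of bCOD removed per day: Q(S₀ − S) = 2210 × 1015 g/m³ = 2244 kg/d.
P_X = Y_obs·Q·(S₀ − S) = 0.2036 × 2244 = 456.8 kg VSS/d.
R_O = Q·ΔS − 1.42 P_X = 2244 − 648.6 = 1595 kg O₂/d.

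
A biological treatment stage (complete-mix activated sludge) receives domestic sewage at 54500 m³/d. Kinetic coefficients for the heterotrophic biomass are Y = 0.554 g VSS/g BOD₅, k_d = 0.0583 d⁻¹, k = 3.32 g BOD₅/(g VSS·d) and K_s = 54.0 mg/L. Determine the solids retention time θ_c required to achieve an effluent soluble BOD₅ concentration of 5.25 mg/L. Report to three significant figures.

At the target effluent, Y k S/(K_s+S) = 0.554×3.32×5.25/59.25 = 0.1630 d⁻¹.
θ_c = 1/(μ − k_d) = 1/(0.1630 − 0.0583) = 1/0.1047 = 9.553 d.

θ_c ≈ 9.55 d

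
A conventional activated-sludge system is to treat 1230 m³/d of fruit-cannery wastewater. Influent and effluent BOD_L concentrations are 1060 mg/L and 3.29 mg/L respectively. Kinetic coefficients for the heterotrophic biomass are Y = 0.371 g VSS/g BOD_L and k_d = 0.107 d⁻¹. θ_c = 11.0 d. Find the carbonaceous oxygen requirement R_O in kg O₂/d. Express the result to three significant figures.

R_O ≈ 985 kg O₂/d

The observed yield is Y_obs = Y/(1 + k_d·θ_c) = 0.371 / (1 + 0.107 × 11.0) = 0.371 / 2.177 = 0.1704 g VSS per g BOD_L removed.
ΔS = 1060 − 3.29 = 1057 mg/L, so the substrate removal rate is 1230 × 1057/1000 = 1300 kg BOD_L/d.
P_X = Y_obs·Q·(S₀ − S) = 0.1704 × 1300 = 221.5 kg VSS/d.
R_O = Q·ΔS − 1.42 P_X = 1300 − 314.5 = 985.2 kg O₂/d.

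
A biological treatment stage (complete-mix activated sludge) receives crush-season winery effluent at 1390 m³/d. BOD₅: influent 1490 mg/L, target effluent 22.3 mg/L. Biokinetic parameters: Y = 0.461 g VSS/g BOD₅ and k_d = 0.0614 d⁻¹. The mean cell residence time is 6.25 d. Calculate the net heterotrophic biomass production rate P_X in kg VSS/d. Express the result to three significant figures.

P_X ≈ 680 kg VSS/d

Y_obs = Y / (1 + k_d θ_c) = 0.461 / (1 + 0.0614 × 6.25) = 0.461 / 1.384 = 0.3332.
Substrate removed = Q·(S₀ − S) = 1390 m³/d × (1490 − 22.3) g/m³ = 2.04×10^6 g/d = 2040 kg/d.
Net biomass production P_X = Y_obs × Q·(S₀ − S) = 0.3332 × 2040 = 679.7 kg VSS/d.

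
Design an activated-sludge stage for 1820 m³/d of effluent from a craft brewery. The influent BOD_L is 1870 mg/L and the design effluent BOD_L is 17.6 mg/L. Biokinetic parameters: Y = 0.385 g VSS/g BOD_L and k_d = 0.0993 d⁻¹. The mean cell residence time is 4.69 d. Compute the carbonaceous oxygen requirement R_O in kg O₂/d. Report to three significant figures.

Observed yield with endogenous decay: Y_obs = Y / (1 + k_d·θ_c) = 0.385 / (1 + 0.0993 × 4.69) = 0.385 / 1.466 = 0.2627 g VSS/g BOD_L.
Substrate removed = Q·(S₀ − S) = 1820 m³/d × (1870 − 17.6) g/m³ = 3.37×10^6 g/d = 3371 kg/d.
P_X = Y_obs·Q·(S₀ − S) = 0.2627 × 3371 = 885.6 kg VSS/d.
R_O = Q·ΔS − 1.42 P_X = 3371 − 1257 = 2114 kg O₂/d.

R_O ≈ 2110 kg O₂/d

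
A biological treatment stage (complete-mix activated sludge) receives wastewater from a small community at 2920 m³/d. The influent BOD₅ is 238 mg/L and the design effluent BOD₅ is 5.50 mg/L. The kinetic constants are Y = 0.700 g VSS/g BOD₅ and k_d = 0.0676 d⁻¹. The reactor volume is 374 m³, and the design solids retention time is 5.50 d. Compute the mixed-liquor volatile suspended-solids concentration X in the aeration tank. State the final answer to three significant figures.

X = Y·Q·ΔS·θ_c / [V·(1 + k_d θ_c)] = 0.700 × 2920 × (238 − 5.50) × 5.50 / [374 × (1 + 0.0676 × 5.50)] = 5095 mg/L.

X ≈ 5090 mg/L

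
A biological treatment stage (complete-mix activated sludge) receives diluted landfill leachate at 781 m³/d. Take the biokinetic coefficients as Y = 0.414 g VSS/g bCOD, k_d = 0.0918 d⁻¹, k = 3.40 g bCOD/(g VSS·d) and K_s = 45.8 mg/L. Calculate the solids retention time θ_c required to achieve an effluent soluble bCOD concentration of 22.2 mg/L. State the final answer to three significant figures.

θ_c ≈ 2.72 d

Specific growth rate at S = 22.2 mg/L: μ = YkS/(K_s+S) = 0.414·3.40·22.2/(45.8+22.2) = 0.4595 d⁻¹.
θ_c = 1/(μ − k_d) = 1/(0.4595 − 0.0918) = 1/0.3677 = 2.719 d.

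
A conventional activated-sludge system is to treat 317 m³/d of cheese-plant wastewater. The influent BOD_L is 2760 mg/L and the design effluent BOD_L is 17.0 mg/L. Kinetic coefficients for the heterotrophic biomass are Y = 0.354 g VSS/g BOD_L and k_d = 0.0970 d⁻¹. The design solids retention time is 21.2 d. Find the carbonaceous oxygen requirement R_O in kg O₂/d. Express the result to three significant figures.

Y_obs = Y / (1 + k_d θ_c) = 0.354 / (1 + 0.0970 × 21.2) = 0.354 / 3.056 = 0.1158.
Mass of BOD_L removed per day: Q(S₀ − S) = 317 × 2743 g/m³ = 869.5 kg/d.
P_X = Y_obs·Q·(S₀ − S) = 0.1158 × 869.5 = 100.7 kg VSS/d.
R_O = Q·ΔS − 1.42 P_X = 869.5 − 143.0 = 726.5 kg O₂/d.

R_O ≈ 727 kg O₂/d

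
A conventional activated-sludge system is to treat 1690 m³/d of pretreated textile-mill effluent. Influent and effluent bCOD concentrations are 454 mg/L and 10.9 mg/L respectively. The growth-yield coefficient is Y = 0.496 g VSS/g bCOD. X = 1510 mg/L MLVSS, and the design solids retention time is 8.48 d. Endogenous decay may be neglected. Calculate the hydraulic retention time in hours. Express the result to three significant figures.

τ ≈ 29.6 h

Biomass mass balance (decay neglected): V·X = Y·Q·(S₀ − S)·θ_c, so V = 0.496 × 1690 × (454 − 10.9) × 8.48 / 1510 = 2086 m³.
HRT = V/Q = 2086 m³ / 1690 m³·d⁻¹ = 1.234 d × 24 = 29.62 h.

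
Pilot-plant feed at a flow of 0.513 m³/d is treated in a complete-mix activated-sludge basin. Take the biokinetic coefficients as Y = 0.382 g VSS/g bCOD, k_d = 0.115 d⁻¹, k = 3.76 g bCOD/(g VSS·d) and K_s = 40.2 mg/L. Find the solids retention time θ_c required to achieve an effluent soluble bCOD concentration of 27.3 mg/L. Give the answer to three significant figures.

From 1/θ_c = Y·k·S/(K_s + S) − k_d: Y·k·S/(K_s+S) = 0.382 × 3.76 × 27.3 / (40.2 + 27.3) = 0.5809 d⁻¹.
θ_c = 1/(μ − k_d) = 1/(0.5809 − 0.115) = 1/0.4659 = 2.146 d.

θ_c ≈ 2.15 d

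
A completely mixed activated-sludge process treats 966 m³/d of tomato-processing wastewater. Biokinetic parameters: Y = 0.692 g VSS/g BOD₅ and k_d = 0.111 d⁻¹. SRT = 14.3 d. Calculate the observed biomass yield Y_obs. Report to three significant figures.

Y_obs ≈ 0.267 g VSS/g BOD₅

Y_obs = Y / (1 + k_d θ_c) = 0.692 / (1 + 0.111 × 14.3) = 0.692 / 2.587 = 0.2675.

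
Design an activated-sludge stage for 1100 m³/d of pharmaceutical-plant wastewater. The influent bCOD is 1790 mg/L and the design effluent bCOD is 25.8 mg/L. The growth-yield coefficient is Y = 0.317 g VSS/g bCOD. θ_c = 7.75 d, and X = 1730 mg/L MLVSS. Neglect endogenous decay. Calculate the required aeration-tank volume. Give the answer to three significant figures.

With k_d = 0 the design equation reduces to V = Y Q (S₀−S) θ_c / X = 0.317 × 1100 × (1790 − 25.8) × 7.75 / 1730 = 2756 m³.

V ≈ 2760 m³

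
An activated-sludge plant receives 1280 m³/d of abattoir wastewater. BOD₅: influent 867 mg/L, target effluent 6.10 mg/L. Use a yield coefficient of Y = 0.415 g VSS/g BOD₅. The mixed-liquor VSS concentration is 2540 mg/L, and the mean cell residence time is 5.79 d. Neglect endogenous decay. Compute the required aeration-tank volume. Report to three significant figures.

Biomass mass balance (decay neglected): V·X = Y·Q·(S₀ − S)·θ_c, so V = 0.415 × 1280 × (867 − 6.10) × 5.79 / 2540 = 1042 m³.

V ≈ 1040 m³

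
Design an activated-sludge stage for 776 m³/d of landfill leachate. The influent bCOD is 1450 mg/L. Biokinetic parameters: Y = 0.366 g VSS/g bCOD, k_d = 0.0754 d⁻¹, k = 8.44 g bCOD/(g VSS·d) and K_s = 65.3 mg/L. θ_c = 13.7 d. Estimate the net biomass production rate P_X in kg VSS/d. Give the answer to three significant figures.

P_X ≈ 202 kg VSS/d

From the Monod/SRT balance for a CMAS, S = K_s·(1+k_d θ_c)/[θ_c·(Y k − k_d) − 1] = 65.3 × (1 + 0.0754 × 13.7) / [13.7 × (0.366 × 8.44 − 0.0754) − 1] = 132.8 / 40.29 = 3.295 mg/L.
The observed yield is Y_obs = Y/(1 + k_d·θ_c) = 0.366 / (1 + 0.0754 × 13.7) = 0.366 / 2.033 = 0.1800 g VSS per g bCOD removed.
Q·(S₀ − S) = 776 × (1450 − 3.30) × 10⁻³ = 1123 kg/d removed.
So the net sludge growth is P_X = 0.1800 × 1123 = 202.1 kg VSS/d.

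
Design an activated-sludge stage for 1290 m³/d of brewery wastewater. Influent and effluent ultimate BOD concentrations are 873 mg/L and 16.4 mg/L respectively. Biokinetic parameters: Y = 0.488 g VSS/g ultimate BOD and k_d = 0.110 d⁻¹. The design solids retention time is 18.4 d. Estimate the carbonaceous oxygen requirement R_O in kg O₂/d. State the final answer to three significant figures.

R_O ≈ 852 kg O₂/d

Observed yield with endogenous decay: Y_obs = Y / (1 + k_d·θ_c) = 0.488 / (1 + 0.110 × 18.4) = 0.488 / 3.024 = 0.1614 g VSS/g ultimate BOD.
Substrate removed = Q·(S₀ − S) = 1290 m³/d × (873 − 16.4) g/m³ = 1.11×10^6 g/d = 1105 kg/d.
Net sludge production P_X = 0.1614 × 1105 = 178.3 kg VSS/d.
R_O = Q·(S₀ − S) − 1.42·P_X = 1105 − 1.42 × 178.3 = 851.8 kg O₂/d.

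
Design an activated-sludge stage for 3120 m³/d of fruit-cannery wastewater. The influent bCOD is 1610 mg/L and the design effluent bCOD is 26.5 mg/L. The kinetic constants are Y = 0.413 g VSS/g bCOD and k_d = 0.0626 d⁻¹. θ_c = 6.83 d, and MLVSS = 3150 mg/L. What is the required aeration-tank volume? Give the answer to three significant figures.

From the SRT design equation V = Y Q (S₀−S) θ_c / [X (1 + k_d θ_c)] = 0.413 × 3120 × (1610 − 26.5) × 6.83 / [3150 × (1 + 0.0626 × 6.83)] = 1.39×10^7 / 4497 = 3099 m³.

V ≈ 3100 m³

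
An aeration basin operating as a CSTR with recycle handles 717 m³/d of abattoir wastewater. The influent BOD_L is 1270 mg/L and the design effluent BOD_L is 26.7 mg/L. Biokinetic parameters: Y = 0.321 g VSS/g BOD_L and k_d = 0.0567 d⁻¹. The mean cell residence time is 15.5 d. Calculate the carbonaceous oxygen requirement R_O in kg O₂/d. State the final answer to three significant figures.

R_O ≈ 675 kg O₂/d

Correct the yield for decay: Y_obs = Y/(1 + k_d θ_c) = 0.321 / (1 + 0.0567 × 15.5) = 0.321 / 1.879 = 0.1708.
ΔS = 1270 − 26.7 = 1243 mg/L, so the substrate removal rate is 717 × 1243/1000 = 891.4 kg BOD_L/d.
P_X = Y_obs·Q·(S₀ − S) = 0.1708 × 891.4 = 152.3 kg VSS/d.
R_O = Q·ΔS − 1.42 P_X = 891.4 − 216.3 = 675.2 kg O₂/d.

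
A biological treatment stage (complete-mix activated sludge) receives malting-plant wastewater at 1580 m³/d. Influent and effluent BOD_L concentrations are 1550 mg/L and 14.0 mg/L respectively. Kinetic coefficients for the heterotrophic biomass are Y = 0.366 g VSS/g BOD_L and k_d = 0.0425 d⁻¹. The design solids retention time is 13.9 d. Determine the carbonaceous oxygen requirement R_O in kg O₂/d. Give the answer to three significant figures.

R_O ≈ 1630 kg O₂/d

Observed yield with endogenous decay: Y_obs = Y / (1 + k_d·θ_c) = 0.366 / (1 + 0.0425 × 13.9) = 0.366 / 1.591 = 0.2301 g VSS/g BOD_L.
ΔS = 1550 − 14.0 = 1536 mg/L, so the substrate removal rate is 1580 × 1536/1000 = 2427 kg BOD_L/d.
Biomass synthesised: P_X = Y_obs × 2427 = 558.4 kg VSS/d.
Carbonaceous O₂ demand = substrate oxidised − cell-mass equivalent = 2427 − 1.42 × 558.4 = 1634 kg O₂/d.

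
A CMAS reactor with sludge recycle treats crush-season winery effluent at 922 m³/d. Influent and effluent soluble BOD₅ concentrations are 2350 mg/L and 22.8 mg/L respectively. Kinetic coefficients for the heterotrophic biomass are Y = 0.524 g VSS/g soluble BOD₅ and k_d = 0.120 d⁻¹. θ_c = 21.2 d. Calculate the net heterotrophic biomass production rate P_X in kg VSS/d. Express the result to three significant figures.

P_X ≈ 317 kg VSS/d

The observed yield is Y_obs = Y/(1 + k_d·θ_c) = 0.524 / (1 + 0.120 × 21.2) = 0.524 / 3.544 = 0.1479 g VSS per g soluble BOD₅ removed.
Mass of soluble BOD₅ removed per day: Q(S₀ − S) = 922 × 2327 g/m³ = 2146 kg/d.
So the net sludge growth is P_X = 0.1479 × 2146 = 317.3 kg VSS/d.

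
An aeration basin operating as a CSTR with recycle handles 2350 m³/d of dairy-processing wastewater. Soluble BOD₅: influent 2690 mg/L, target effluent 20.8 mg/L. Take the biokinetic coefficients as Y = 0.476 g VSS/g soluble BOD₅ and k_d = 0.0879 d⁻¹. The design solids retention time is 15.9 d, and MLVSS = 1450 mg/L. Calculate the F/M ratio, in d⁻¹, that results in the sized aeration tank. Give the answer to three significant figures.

From the SRT design equation V = Y Q (S₀−S) θ_c / [X (1 + k_d θ_c)] = 0.476 × 2350 × (2690 − 20.8) × 15.9 / [1450 × (1 + 0.0879 × 15.9)] = 4.75×10^7 / 3477 = 13655 m³.
F/M = applied load / biomass = Q·S₀/(V·X) = 2350 × 2690 / (13655 × 1450) = 0.3193 d⁻¹.

F/M ≈ 0.319 d⁻¹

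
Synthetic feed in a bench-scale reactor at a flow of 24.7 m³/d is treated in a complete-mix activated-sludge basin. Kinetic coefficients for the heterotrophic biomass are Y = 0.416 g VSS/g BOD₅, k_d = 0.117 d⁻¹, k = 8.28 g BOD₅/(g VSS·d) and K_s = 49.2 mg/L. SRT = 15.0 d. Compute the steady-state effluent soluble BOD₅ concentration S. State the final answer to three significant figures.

S ≈ 2.77 mg/L

Effluent substrate depends only on kinetics and SRT: S = K_s(1 + k_d θ_c) / [θ_c(Yk − k_d) − 1] = 49.2 × (1 + 0.117 × 15.0) / [15.0 × (0.416 × 8.28 − 0.117) − 1] = 135.5 / 48.91 = 2.771 mg/L.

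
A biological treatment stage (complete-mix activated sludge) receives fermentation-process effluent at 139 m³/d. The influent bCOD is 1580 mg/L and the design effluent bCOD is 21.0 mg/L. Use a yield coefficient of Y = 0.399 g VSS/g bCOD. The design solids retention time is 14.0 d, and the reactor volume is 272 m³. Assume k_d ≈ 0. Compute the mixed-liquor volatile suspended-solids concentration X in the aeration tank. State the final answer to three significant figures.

Without decay, X = Y Q (S₀−S) θ_c / V = 0.399 × 139 × (1580 − 21.0) × 14.0 / 272 = 4450 mg/L.

X ≈ 4450 mg/L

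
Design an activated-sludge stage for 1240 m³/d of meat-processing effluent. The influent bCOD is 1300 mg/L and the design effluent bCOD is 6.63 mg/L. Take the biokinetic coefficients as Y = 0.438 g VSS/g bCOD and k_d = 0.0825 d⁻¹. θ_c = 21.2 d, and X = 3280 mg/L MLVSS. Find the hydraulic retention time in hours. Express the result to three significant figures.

Rearranging the biomass balance for a CMAS with decay, V = Y·Q·ΔS·θ_c / [X·(1+k_d θ_c)] = 0.438 × 1240 × (1300 − 6.63) × 21.2 / [3280 × (1 + 0.0825 × 21.2)] = 1.49×10^7 / 9017 = 1652 m³.
Hydraulic retention time τ = V/Q = 1652 / 1240 = 1.332 d = 31.97 h.

τ ≈ 32.0 h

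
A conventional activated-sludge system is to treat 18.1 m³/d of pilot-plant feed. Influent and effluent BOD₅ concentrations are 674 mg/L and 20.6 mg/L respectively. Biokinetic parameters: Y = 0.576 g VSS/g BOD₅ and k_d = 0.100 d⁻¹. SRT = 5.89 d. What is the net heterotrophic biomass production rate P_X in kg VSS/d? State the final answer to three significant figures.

Observed yield with endogenous decay: Y_obs = Y / (1 + k_d·θ_c) = 0.576 / (1 + 0.100 × 5.89) = 0.576 / 1.589 = 0.3625 g VSS/g BOD₅.
Substrate removed = Q·(S₀ − S) = 18.1 m³/d × (674 − 20.6) g/m³ = 1.18×10^4 g/d = 11.83 kg/d.
Biomass produced: P_X = Y_obs·Q·ΔS = 0.3625 × 11.83 ≈ 4.287 kg VSS/d.

P_X ≈ 4.29 kg VSS/d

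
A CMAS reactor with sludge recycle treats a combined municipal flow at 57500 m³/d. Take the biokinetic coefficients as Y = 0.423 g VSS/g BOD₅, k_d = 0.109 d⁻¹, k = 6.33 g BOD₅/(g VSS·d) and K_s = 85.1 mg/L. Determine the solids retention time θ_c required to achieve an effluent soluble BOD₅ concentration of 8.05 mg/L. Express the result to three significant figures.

θ_c ≈ 8.17 d

At the target effluent, Y k S/(K_s+S) = 0.423×6.33×8.05/93.15 = 0.2314 d⁻¹.
1/θ_c = 0.2314 − 0.109 = 0.1224 d⁻¹, so θ_c = 8.170 d.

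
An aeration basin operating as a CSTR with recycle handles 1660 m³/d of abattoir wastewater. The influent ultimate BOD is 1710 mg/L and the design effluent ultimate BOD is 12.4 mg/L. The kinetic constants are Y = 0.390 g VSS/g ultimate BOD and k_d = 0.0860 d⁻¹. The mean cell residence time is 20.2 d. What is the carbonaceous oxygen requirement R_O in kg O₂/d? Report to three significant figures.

The observed yield is Y_obs = Y/(1 + k_d·θ_c) = 0.390 / (1 + 0.0860 × 20.2) = 0.390 / 2.737 = 0.1425 g VSS per g ultimate BOD removed.
Substrate removed = Q·(S₀ − S) = 1660 m³/d × (1710 − 12.4) g/m³ = 2.82×10^6 g/d = 2818 kg/d.
P_X = Y_obs·Q·(S₀ − S) = 0.1425 × 2818 = 401.5 kg VSS/d.
Carbonaceous O₂ demand = substrate oxidised − cell-mass equivalent = 2818 − 1.42 × 401.5 = 2248 kg O₂/d.

R_O ≈ 2250 kg O₂/d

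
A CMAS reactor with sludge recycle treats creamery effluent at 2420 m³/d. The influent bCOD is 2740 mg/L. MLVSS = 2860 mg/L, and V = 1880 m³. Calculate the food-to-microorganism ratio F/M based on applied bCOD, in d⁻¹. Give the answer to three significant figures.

F/M ≈ 1.23 d⁻¹

F/M = Q·S₀ / (V·X) = 2420 × 2740 / (1880 × 2860) = 1.233 g bCOD·(g VSS·d)⁻¹.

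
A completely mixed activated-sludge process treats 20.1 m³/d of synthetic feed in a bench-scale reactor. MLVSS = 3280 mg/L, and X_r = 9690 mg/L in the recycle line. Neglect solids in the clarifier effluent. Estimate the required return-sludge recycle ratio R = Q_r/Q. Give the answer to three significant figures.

R = Q_r/Q = X/(X_r − X) = 3280 / (9690 − 3280) = 0.5117.

R ≈ 0.512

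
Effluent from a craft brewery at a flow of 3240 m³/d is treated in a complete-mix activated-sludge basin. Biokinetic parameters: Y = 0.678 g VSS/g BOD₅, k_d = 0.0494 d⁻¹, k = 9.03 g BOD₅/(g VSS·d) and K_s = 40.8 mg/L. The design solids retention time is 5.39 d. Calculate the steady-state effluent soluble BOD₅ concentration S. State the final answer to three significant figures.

S ≈ 1.63 mg/L

For a completely mixed reactor with recycle the Lawrence–McCarty relation gives S = K_s·(1 + k_d·θ_c) / [θ_c·(Y·k − k_d) − 1] = 40.8 × (1 + 0.0494 × 5.39) / [5.39 × (0.678 × 9.03 − 0.0494) − 1] = 51.66 / 31.73 = 1.628 mg/L.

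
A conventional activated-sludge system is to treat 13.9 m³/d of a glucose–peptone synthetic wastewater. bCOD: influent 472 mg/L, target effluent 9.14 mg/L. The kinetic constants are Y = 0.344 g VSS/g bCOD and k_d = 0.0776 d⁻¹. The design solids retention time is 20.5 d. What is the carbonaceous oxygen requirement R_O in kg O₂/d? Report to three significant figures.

Correct the yield for decay: Y_obs = Y/(1 + k_d θ_c) = 0.344 / (1 + 0.0776 × 20.5) = 0.344 / 2.591 = 0.1328.
Substrate removed = Q·(S₀ − S) = 13.9 m³/d × (472 − 9.14) g/m³ = 6.43×10^3 g/d = 6.434 kg/d.
P_X = Y_obs·Q·(S₀ − S) = 0.1328 × 6.434 = 0.8543 kg VSS/d.
R_O = Q·ΔS − 1.42 P_X = 6.434 − 1.213 = 5.221 kg O₂/d.

R_O ≈ 5.22 kg O₂/d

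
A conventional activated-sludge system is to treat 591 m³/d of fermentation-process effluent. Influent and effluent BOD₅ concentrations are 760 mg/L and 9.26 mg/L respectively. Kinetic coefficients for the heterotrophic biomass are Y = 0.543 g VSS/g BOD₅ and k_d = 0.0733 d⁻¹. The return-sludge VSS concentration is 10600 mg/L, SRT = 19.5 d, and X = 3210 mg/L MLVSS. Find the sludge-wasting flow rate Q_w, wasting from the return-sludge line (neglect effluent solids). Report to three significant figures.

Q_w ≈ 9.36 m³/d

Rearranging the biomass balance for a CMAS with decay, V = Y·Q·ΔS·θ_c / [X·(1+k_d θ_c)] = 0.543 × 591 × (760 − 9.26) × 19.5 / [3210 × (1 + 0.0733 × 19.5)] = 4.7×10^6 / 7798 = 602.4 m³.
Q_w = (V·X)/(θ_c X_r) = 602.4 × 3210 / (19.5 × 10600) = 9.356 m³/d.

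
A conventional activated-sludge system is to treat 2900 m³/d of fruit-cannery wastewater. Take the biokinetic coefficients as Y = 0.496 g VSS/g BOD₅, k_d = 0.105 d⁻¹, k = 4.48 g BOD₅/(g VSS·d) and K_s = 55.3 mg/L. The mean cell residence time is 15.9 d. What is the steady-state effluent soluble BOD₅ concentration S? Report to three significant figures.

From the Monod/SRT balance for a CMAS, S = K_s·(1+k_d θ_c)/[θ_c·(Y k − k_d) − 1] = 55.3 × (1 + 0.105 × 15.9) / [15.9 × (0.496 × 4.48 − 0.105) − 1] = 147.6 / 32.66 = 4.520 mg/L.

S ≈ 4.52 mg/L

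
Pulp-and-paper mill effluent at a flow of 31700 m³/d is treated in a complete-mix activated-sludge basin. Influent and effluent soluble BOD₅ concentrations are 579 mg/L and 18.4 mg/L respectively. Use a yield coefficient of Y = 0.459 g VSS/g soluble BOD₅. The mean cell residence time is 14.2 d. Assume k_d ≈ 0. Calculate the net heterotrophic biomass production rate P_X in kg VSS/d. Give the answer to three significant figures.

With endogenous decay neglected, the observed yield equals the true yield: Y_obs = Y = 0.459 g VSS/g soluble BOD₅.
Mass of soluble BOD₅ removed per day: Q(S₀ − S) = 31700 × 560.6 g/m³ = 17771 kg/d.
So the net sludge growth is P_X = 0.4590 × 17771 = 8157 kg VSS/d.

P_X ≈ 8160 kg VSS/d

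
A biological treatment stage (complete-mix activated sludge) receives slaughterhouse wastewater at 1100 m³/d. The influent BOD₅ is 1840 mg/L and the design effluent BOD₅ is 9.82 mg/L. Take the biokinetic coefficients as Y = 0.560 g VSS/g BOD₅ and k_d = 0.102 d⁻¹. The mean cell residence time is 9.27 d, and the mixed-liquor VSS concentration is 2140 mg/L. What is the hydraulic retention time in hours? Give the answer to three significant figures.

Rearranging the biomass balance for a CMAS with decay, V = Y·Q·ΔS·θ_c / [X·(1+k_d θ_c)] = 0.560 × 1100 × (1840 − 9.82) × 9.27 / [2140 × (1 + 0.102 × 9.27)] = 1.05×10^7 / 4163 = 2510 m³.
Hydraulic retention time τ = V/Q = 2510 / 1100 = 2.282 d = 54.77 h.

τ ≈ 54.8 h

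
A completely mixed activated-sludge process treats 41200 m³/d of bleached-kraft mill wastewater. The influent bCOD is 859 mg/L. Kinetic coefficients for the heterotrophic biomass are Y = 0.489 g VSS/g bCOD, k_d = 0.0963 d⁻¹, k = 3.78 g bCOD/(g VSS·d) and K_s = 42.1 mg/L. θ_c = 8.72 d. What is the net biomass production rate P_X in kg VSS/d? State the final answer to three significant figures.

P_X ≈ 9350 kg VSS/d

For a completely mixed reactor with recycle the Lawrence–McCarty relation gives S = K_s·(1 + k_d·θ_c) / [θ_c·(Y·k − k_d) − 1] = 42.1 × (1 + 0.0963 × 8.72) / [8.72 × (0.489 × 3.78 − 0.0963) − 1] = 77.45 / 14.28 = 5.424 mg/L.
Observed yield with endogenous decay: Y_obs = Y / (1 + k_d·θ_c) = 0.489 / (1 + 0.0963 × 8.72) = 0.489 / 1.840 = 0.2658 g VSS/g bCOD.
Mass of bCOD removed per day: Q(S₀ − S) = 41200 × 853.6 g/m³ = 35167 kg/d.
P_X = Y_obs · Q(S₀ − S) = 0.2658 × 35167 = 9347 kg VSS/d.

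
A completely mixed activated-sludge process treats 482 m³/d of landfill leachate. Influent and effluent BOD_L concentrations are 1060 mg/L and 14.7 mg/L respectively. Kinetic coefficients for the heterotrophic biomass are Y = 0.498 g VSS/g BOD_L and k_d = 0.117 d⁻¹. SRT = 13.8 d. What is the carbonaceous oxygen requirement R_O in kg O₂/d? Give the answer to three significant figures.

Observed yield with endogenous decay: Y_obs = Y / (1 + k_d·θ_c) = 0.498 / (1 + 0.117 × 13.8) = 0.498 / 2.615 = 0.1905 g VSS/g BOD_L.
ΔS = 1060 − 14.7 = 1045 mg/L, so the substrate removal rate is 482 × 1045/1000 = 503.8 kg BOD_L/d.
P_X = Y_obs·Q·(S₀ − S) = 0.1905 × 503.8 = 95.96 kg VSS/d.
R_O = Q·ΔS − 1.42 P_X = 503.8 − 136.3 = 367.6 kg O₂/d.

R_O ≈ 368 kg O₂/d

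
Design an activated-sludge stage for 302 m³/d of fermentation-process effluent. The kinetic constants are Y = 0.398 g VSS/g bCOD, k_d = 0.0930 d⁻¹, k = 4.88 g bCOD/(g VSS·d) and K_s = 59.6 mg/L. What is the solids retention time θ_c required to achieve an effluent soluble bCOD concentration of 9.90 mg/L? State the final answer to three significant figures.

θ_c ≈ 5.44 d

At the target effluent, Y k S/(K_s+S) = 0.398×4.88×9.90/69.50 = 0.2767 d⁻¹.
Then 1/θ_c = μ − k_d = 0.2767 − 0.0930 = 0.1837 d⁻¹, giving θ_c = 5.445 d.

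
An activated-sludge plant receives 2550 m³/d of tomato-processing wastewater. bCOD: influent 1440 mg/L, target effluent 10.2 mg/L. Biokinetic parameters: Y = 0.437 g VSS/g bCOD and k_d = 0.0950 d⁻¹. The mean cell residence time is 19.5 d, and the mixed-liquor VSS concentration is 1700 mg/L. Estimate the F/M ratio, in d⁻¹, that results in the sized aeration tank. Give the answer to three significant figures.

From the SRT design equation V = Y Q (S₀−S) θ_c / [X (1 + k_d θ_c)] = 0.437 × 2550 × (1440 − 10.2) × 19.5 / [1700 × (1 + 0.0950 × 19.5)] = 3.11×10^7 / 4849 = 6407 m³.
F/M = applied load / biomass = Q·S₀/(V·X) = 2550 × 1440 / (6407 × 1700) = 0.3371 d⁻¹.

F/M ≈ 0.337 d⁻¹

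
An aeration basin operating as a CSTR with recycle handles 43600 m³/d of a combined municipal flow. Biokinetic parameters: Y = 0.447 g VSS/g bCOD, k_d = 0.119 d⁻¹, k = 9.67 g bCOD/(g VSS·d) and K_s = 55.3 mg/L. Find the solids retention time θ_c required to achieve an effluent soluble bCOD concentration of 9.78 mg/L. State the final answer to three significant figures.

At the target effluent, Y k S/(K_s+S) = 0.447×9.67×9.78/65.08 = 0.6496 d⁻¹.
θ_c = 1/(μ − k_d) = 1/(0.6496 − 0.119) = 1/0.5306 = 1.885 d.

θ_c ≈ 1.88 d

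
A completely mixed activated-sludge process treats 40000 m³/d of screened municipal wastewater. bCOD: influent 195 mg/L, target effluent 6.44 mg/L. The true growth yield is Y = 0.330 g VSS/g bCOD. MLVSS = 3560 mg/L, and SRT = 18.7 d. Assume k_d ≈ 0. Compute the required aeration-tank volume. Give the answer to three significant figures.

V ≈ 13100 m³

With k_d = 0 the design equation reduces to V = Y Q (S₀−S) θ_c / X = 0.330 × 40000 × (195 − 6.44) × 18.7 / 3560 = 13074 m³.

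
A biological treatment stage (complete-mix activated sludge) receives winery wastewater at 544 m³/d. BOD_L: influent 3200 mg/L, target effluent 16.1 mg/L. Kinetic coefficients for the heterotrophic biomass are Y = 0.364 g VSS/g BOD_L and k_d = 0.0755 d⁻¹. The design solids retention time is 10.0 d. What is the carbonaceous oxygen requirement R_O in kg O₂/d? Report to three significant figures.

Observed yield with endogenous decay: Y_obs = Y / (1 + k_d·θ_c) = 0.364 / (1 + 0.0755 × 10.0) = 0.364 / 1.755 = 0.2074 g VSS/g BOD_L.
Substrate removed = Q·(S₀ − S) = 544 m³/d × (3200 − 16.1) g/m³ = 1.73×10^6 g/d = 1732 kg/d.
Biomass synthesised: P_X = Y_obs × 1732 = 359.2 kg VSS/d.
Carbonaceous O₂ demand = substrate oxidised − cell-mass equivalent = 1732 − 1.42 × 359.2 = 1222 kg O₂/d.

R_O ≈ 1220 kg O₂/d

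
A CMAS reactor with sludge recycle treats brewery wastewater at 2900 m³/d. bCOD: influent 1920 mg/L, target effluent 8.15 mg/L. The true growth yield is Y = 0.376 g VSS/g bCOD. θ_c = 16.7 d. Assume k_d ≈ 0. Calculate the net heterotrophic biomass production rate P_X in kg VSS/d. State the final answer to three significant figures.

P_X ≈ 2080 kg VSS/d

No decay correction is needed, so Y_obs = Y = 0.376.
Mass of bCOD removed per day: Q(S₀ − S) = 2900 × 1912 g/m³ = 5544 kg/d.
Net biomass production P_X = Y_obs × Q·(S₀ − S) = 0.3760 × 5544 = 2085 kg VSS/d.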